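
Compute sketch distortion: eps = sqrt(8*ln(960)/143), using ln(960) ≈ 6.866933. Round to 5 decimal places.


ln(960) ≈ 6.866933.
8*ln(N)/m ≈ 8*6.866933/143 ≈ 0.38416408.
eps = sqrt(0.38416408) ≈ 0.6198097 ≈ 0.61981.

0.61981


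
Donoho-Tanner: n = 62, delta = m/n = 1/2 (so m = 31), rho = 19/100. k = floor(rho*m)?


m = 1/2*62 = 31.
rho = 19/100.
rho*m = 19/100*31 = 5.89.
k = floor(5.89) = 5.

5


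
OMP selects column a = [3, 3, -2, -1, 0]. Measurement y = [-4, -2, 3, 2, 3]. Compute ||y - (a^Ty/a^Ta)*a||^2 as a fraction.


a^T a = 23.
a^T y = -26.
coeff = -26/23 = -26/23.
||r||^2 = 290/23.

290/23


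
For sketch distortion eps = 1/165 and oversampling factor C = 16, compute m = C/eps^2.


1/eps = 165.
(1/eps)^2 = 27225.
m = 16*27225 = 435600.

435600


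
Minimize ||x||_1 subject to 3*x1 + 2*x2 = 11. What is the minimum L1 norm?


Axis intercepts:
  x1 = 11/3, x2 = 0: L1 = 11/3
  x1 = 0, x2 = 11/2: L1 = 11/2
x* = (11/3, 0)
||x*||_1 = 11/3.

11/3


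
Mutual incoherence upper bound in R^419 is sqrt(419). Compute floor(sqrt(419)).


20^2 = 400 <= 419 < 441 = 21^2, so 20 <= sqrt(419) < 21.
floor(sqrt(419)) = 20.

20


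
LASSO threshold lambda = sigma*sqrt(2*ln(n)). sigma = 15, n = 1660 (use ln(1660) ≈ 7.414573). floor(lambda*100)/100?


ln(1660) ≈ 7.414573.
2*ln(n) ≈ 14.829146.
sqrt(2*ln(n)) ≈ sqrt(14.829146) ≈ 3.850863.
lambda ≈ 15*3.850863 = 57.762945.
floor(lambda*100)/100 = 57.76.

57.76


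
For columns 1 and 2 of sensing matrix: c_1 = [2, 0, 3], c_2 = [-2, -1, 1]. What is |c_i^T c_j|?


Inner product: 2*-2 + 0*-1 + 3*1
Products: [-4, 0, 3]
Sum = -1.
|dot| = 1.

1


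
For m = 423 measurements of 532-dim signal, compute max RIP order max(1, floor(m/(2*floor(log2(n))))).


floor(log2(532)) = 9.
2*9 = 18.
m/(2*floor(log2(n))) = 423/18 ≈ 23.5.
floor = 23.
k = max(1, 23) = 23.

23


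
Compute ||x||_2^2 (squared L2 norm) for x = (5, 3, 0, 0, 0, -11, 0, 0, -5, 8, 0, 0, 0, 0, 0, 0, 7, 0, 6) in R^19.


Non-zero entries: [(0, 5), (1, 3), (5, -11), (8, -5), (9, 8), (16, 7), (18, 6)]
Squares: [25, 9, 121, 25, 64, 49, 36]
||x||_2^2 = sum = 329.

329


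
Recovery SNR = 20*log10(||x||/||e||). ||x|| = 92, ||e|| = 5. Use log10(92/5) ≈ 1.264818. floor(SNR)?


||x||/||e|| = 92/5.
log10(92/5) ≈ 1.264818.
20*log10(||x||/||e||) ≈ 20*1.264818 = 25.29636.
floor(25.29636) = 25.

25


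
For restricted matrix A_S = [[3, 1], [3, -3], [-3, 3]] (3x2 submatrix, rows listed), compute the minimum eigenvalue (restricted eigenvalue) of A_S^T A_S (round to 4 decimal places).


A_S^T A_S = [[27, -15], [-15, 19]].
trace = 46.
det = 288.
disc = trace^2 - 4*det = 2116 - 4*288 = 964.
sqrt(964) ≈ 31.048349.
lam_min = (46 - sqrt(964))/2 ≈ (46 - 31.048349)/2 = 7.4758255 ≈ 7.4758.

7.4758


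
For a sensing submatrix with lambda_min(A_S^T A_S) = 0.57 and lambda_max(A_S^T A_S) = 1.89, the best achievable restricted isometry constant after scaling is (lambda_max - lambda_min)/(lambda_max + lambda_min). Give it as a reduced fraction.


lambda_max - lambda_min = 1.89 - 0.57 = 1.32.
lambda_max + lambda_min = 1.89 + 0.57 = 2.46.
delta = 1.32/2.46 = 132/246 = 22/41.

22/41


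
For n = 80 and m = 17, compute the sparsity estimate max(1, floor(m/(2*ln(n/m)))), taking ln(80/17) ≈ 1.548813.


n/m = 80/17.
ln(n/m) ≈ 1.548813.
2*ln(n/m) ≈ 3.097626.
m/(2*ln(n/m)) ≈ 17/3.097626 ≈ 5.4881.
floor = 5.
k_max = max(1, 5) = 5.

5


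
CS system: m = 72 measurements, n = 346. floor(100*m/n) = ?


100*m/n = 100*72/346 ≈ 20.8092.
floor = 20.

20


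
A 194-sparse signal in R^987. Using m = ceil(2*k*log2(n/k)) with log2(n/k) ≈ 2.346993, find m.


log2(n/k) = log2(987/194) ≈ 2.346993.
2*k*log2(n/k) ≈ 2*194*2.346993 = 910.633284.
m = ceil(910.633284) = 911.

911


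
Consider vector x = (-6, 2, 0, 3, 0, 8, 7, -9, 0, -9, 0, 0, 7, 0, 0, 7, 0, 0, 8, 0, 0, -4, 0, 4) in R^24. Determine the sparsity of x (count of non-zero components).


Non-zero positions: [0, 1, 3, 5, 6, 7, 9, 12, 15, 18, 21, 23].
Sparsity = 12.

12


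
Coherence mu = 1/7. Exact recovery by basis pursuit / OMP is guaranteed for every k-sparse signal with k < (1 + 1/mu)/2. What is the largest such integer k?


1/mu = 7.
1 + 1/mu = 8.
(1 + 1/mu)/2 = 4 is an integer and the inequality is strict, so k_max = 4 - 1 = 3.

3


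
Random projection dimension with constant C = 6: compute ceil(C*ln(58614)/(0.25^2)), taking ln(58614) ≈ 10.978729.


ln(58614) ≈ 10.978729.
eps^2 = 0.25^2 = 0.0625.
C*ln(N)/eps^2 ≈ 6*10.978729/0.0625 ≈ 1053.958.
m = ceil(1053.958) = 1054.

1054


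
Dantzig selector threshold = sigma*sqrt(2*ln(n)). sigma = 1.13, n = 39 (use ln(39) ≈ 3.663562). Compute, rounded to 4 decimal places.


ln(39) ≈ 3.663562.
2*ln(n) ≈ 7.327124.
sqrt(2*ln(n)) ≈ sqrt(7.327124) ≈ 2.706866.
threshold ≈ 1.13*2.706866 = 3.05875858 ≈ 3.0588.

3.0588


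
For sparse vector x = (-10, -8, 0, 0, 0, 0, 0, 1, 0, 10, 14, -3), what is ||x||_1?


Non-zero entries: [(0, -10), (1, -8), (7, 1), (9, 10), (10, 14), (11, -3)]
Absolute values: [10, 8, 1, 10, 14, 3]
||x||_1 = sum = 46.

46


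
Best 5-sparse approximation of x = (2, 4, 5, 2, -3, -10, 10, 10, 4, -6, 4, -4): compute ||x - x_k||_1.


Sorted |x_i| descending: [10, 10, 10, 6, 5, 4, 4, 4, 4, 3, 2, 2]
Keep top 5: [10, 10, 10, 6, 5]
Tail entries: [4, 4, 4, 4, 3, 2, 2]
L1 error = sum of tail = 23.

23


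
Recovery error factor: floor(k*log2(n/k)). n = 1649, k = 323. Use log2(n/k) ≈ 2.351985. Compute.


log2(n/k) = log2(1649/323) ≈ 2.351985.
k*log2(n/k) ≈ 323*2.351985 = 759.691155.
floor(759.691155) = 759.

759


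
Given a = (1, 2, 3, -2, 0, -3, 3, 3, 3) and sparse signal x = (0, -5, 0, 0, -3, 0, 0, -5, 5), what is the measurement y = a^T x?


Non-zero terms: ['2*-5', '0*-3', '3*-5', '3*5']
Products: [-10, 0, -15, 15]
y = sum = -10.

-10


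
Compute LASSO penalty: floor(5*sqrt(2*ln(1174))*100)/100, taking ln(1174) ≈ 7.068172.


ln(1174) ≈ 7.068172.
2*ln(n) ≈ 14.136344.
sqrt(2*ln(n)) ≈ sqrt(14.136344) ≈ 3.759833.
lambda ≈ 5*3.759833 = 18.799165.
floor(lambda*100)/100 = 18.79.

18.79


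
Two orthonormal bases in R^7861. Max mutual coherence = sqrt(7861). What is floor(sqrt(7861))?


88^2 = 7744 <= 7861 < 7921 = 89^2, so 88 <= sqrt(7861) < 89.
floor(sqrt(7861)) = 88.

88


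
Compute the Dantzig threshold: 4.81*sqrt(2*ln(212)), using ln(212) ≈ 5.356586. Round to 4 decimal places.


ln(212) ≈ 5.356586.
2*ln(n) ≈ 10.713172.
sqrt(2*ln(n)) ≈ sqrt(10.713172) ≈ 3.273098.
threshold ≈ 4.81*3.273098 = 15.74360138 ≈ 15.7436.

15.7436


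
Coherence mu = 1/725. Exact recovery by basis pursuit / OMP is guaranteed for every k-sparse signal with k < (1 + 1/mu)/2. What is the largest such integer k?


1/mu = 725.
1 + 1/mu = 726.
(1 + 1/mu)/2 = 363 is an integer and the inequality is strict, so k_max = 363 - 1 = 362.

362


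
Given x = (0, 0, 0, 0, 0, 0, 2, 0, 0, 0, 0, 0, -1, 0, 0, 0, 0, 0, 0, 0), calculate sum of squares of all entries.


Non-zero entries: [(6, 2), (12, -1)]
Squares: [4, 1]
||x||_2^2 = sum = 5.

5


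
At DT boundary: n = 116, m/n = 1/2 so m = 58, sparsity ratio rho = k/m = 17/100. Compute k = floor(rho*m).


m = 1/2*116 = 58.
rho = 17/100.
rho*m = 17/100*58 = 9.86.
k = floor(9.86) = 9.

9


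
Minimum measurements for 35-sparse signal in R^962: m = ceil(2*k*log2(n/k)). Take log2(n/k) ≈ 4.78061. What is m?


log2(n/k) = log2(962/35) ≈ 4.78061.
2*k*log2(n/k) ≈ 2*35*4.78061 = 334.6427.
m = ceil(334.6427) = 335.

335


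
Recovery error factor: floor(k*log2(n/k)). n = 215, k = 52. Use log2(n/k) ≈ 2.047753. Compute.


log2(n/k) = log2(215/52) ≈ 2.047753.
k*log2(n/k) ≈ 52*2.047753 = 106.483156.
floor(106.483156) = 106.

106


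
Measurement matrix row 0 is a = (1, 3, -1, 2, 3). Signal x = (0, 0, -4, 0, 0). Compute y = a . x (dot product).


Non-zero terms: ['-1*-4']
Products: [4]
y = sum = 4.

4


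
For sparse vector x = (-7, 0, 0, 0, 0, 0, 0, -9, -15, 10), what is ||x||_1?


Non-zero entries: [(0, -7), (7, -9), (8, -15), (9, 10)]
Absolute values: [7, 9, 15, 10]
||x||_1 = sum = 41.

41


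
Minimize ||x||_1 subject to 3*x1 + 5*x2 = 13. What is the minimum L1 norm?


Axis intercepts:
  x1 = 13/3, x2 = 0: L1 = 13/3
  x1 = 0, x2 = 13/5: L1 = 13/5
x* = (0, 13/5)
||x*||_1 = 13/5.

13/5


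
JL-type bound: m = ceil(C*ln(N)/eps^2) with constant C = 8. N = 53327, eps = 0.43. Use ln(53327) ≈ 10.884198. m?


ln(53327) ≈ 10.884198.
eps^2 = 0.43^2 = 0.1849.
C*ln(N)/eps^2 ≈ 8*10.884198/0.1849 ≈ 470.9226.
m = ceil(470.9226) = 471.

471


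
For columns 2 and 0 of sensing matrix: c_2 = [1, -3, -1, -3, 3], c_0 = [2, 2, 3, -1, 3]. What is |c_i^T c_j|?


Inner product: 1*2 + -3*2 + -1*3 + -3*-1 + 3*3
Products: [2, -6, -3, 3, 9]
Sum = 5.
|dot| = 5.

5


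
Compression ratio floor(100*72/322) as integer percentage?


100*m/n = 100*72/322 ≈ 22.3602.
floor = 22.

22


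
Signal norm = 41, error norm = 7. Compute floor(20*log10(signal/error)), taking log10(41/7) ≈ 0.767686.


||x||/||e|| = 41/7.
log10(41/7) ≈ 0.767686.
20*log10(||x||/||e||) ≈ 20*0.767686 = 15.35372.
floor(15.35372) = 15.

15


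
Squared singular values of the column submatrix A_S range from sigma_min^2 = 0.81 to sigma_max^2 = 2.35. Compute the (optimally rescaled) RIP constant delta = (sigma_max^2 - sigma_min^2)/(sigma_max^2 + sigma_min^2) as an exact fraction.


lambda_max - lambda_min = 2.35 - 0.81 = 1.54.
lambda_max + lambda_min = 2.35 + 0.81 = 3.16.
delta = 1.54/3.16 = 154/316 = 77/158.

77/158


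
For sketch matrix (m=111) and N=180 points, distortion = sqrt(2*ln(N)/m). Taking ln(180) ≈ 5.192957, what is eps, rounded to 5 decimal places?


ln(180) ≈ 5.192957.
2*ln(N)/m ≈ 2*5.192957/111 ≈ 0.09356679.
eps = sqrt(0.09356679) ≈ 0.3058869 ≈ 0.30589.

0.30589


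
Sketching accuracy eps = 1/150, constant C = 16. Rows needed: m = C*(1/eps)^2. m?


1/eps = 150.
(1/eps)^2 = 22500.
m = 16*22500 = 360000.

360000


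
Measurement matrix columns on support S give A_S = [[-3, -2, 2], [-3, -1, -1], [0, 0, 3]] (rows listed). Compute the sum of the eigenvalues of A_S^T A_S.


Sum of eigenvalues of A_S^T A_S = trace(A_S^T A_S) = sum of squared column norms of A_S.
A_S^T A_S diagonal: [18, 5, 14].
trace = 18 + 5 + 14 = 37.

37


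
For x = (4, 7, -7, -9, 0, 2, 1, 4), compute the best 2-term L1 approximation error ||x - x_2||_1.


Sorted |x_i| descending: [9, 7, 7, 4, 4, 2, 1, 0]
Keep top 2: [9, 7]
Tail entries: [7, 4, 4, 2, 1, 0]
L1 error = sum of tail = 18.

18


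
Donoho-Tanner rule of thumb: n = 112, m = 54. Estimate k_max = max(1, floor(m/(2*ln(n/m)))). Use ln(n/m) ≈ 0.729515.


n/m = 112/54 = 56/27.
ln(n/m) ≈ 0.729515.
2*ln(n/m) ≈ 1.45903.
m/(2*ln(n/m)) ≈ 54/1.45903 ≈ 37.0109.
floor = 37.
k_max = max(1, 37) = 37.

37


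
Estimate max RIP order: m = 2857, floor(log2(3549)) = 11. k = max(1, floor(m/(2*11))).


floor(log2(3549)) = 11.
2*11 = 22.
m/(2*floor(log2(n))) = 2857/22 ≈ 129.8636.
floor = 129.
k = max(1, 129) = 129.

129


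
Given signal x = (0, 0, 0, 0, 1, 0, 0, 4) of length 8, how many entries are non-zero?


Non-zero positions: [4, 7].
Sparsity = 2.

2


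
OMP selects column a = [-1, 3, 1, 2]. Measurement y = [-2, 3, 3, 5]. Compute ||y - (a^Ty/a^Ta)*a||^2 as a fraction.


a^T a = 15.
a^T y = 24.
coeff = 24/15 = 8/5.
||r||^2 = 43/5.

43/5


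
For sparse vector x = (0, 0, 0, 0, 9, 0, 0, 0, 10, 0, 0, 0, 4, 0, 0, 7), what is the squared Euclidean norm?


Non-zero entries: [(4, 9), (8, 10), (12, 4), (15, 7)]
Squares: [81, 100, 16, 49]
||x||_2^2 = sum = 246.

246


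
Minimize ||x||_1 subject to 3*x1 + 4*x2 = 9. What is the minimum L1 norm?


Axis intercepts:
  x1 = 3, x2 = 0: L1 = 3
  x1 = 0, x2 = 9/4: L1 = 9/4
x* = (0, 9/4)
||x*||_1 = 9/4.

9/4


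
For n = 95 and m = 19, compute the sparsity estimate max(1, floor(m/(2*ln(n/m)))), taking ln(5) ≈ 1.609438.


n/m = 95/19 = 5.
ln(n/m) ≈ 1.609438.
2*ln(n/m) ≈ 3.218876.
m/(2*ln(n/m)) ≈ 19/3.218876 ≈ 5.9027.
floor = 5.
k_max = max(1, 5) = 5.

5


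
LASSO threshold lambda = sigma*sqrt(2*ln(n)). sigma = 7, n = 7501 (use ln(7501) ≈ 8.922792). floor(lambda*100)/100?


ln(7501) ≈ 8.922792.
2*ln(n) ≈ 17.845584.
sqrt(2*ln(n)) ≈ sqrt(17.845584) ≈ 4.224403.
lambda ≈ 7*4.224403 = 29.570821.
floor(lambda*100)/100 = 29.57.

29.57


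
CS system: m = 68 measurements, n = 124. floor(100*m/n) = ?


100*m/n = 100*68/124 ≈ 54.8387.
floor = 54.

54


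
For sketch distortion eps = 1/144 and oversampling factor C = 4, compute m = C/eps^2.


1/eps = 144.
(1/eps)^2 = 20736.
m = 4*20736 = 82944.

82944


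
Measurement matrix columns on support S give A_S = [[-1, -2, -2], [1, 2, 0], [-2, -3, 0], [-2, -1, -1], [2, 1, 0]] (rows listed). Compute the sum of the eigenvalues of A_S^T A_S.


Sum of eigenvalues of A_S^T A_S = trace(A_S^T A_S) = sum of squared column norms of A_S.
A_S^T A_S diagonal: [14, 19, 5].
trace = 14 + 19 + 5 = 38.

38


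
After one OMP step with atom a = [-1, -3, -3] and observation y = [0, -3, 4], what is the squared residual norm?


a^T a = 19.
a^T y = -3.
coeff = -3/19 = -3/19.
||r||^2 = 466/19.

466/19


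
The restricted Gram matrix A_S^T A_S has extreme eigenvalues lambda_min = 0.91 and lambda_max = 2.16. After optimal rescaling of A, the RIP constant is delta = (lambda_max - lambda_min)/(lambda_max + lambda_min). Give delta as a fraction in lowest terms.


lambda_max - lambda_min = 2.16 - 0.91 = 1.25.
lambda_max + lambda_min = 2.16 + 0.91 = 3.07.
delta = 1.25/3.07 = 125/307.

125/307


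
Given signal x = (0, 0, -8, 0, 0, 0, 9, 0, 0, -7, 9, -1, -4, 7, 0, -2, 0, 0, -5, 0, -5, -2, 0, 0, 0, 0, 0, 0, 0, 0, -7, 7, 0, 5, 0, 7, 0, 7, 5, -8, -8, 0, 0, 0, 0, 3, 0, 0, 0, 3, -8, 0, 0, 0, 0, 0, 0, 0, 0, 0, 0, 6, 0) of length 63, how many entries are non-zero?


Non-zero positions: [2, 6, 9, 10, 11, 12, 13, 15, 18, 20, 21, 30, 31, 33, 35, 37, 38, 39, 40, 45, 49, 50, 61].
Sparsity = 23.

23


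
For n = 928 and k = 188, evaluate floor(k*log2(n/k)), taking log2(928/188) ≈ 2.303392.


log2(n/k) = log2(928/188) ≈ 2.303392.
k*log2(n/k) ≈ 188*2.303392 = 433.037696.
floor(433.037696) = 433.

433


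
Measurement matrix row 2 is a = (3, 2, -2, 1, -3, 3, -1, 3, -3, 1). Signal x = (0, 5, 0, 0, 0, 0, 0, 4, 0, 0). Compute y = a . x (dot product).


Non-zero terms: ['2*5', '3*4']
Products: [10, 12]
y = sum = 22.

22


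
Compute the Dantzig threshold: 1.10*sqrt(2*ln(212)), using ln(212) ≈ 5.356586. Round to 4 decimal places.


ln(212) ≈ 5.356586.
2*ln(n) ≈ 10.713172.
sqrt(2*ln(n)) ≈ sqrt(10.713172) ≈ 3.273098.
threshold ≈ 1.10*3.273098 = 3.6004078 ≈ 3.6004.

3.6004


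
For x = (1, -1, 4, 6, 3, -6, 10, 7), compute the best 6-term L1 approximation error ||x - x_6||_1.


Sorted |x_i| descending: [10, 7, 6, 6, 4, 3, 1, 1]
Keep top 6: [10, 7, 6, 6, 4, 3]
Tail entries: [1, 1]
L1 error = sum of tail = 2.

2


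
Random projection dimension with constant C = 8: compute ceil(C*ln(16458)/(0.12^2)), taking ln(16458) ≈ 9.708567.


ln(16458) ≈ 9.708567.
eps^2 = 0.12^2 = 0.0144.
C*ln(N)/eps^2 ≈ 8*9.708567/0.0144 ≈ 5393.6483.
m = ceil(5393.6483) = 5394.

5394


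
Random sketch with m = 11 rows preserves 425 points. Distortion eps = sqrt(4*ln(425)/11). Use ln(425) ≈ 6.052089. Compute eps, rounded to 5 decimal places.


ln(425) ≈ 6.052089.
4*ln(N)/m ≈ 4*6.052089/11 ≈ 2.20075964.
eps = sqrt(2.20075964) ≈ 1.4834957 ≈ 1.48350.

1.48350


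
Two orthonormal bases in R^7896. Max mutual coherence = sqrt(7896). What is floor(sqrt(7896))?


88^2 = 7744 <= 7896 < 7921 = 89^2, so 88 <= sqrt(7896) < 89.
floor(sqrt(7896)) = 88.

88


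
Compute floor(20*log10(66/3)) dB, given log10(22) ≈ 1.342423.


||x||/||e|| = 66/3 = 22.
log10(22) ≈ 1.342423.
20*log10(||x||/||e||) ≈ 20*1.342423 = 26.84846.
floor(26.84846) = 26.

26


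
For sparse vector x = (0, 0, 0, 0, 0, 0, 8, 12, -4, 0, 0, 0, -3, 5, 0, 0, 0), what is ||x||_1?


Non-zero entries: [(6, 8), (7, 12), (8, -4), (12, -3), (13, 5)]
Absolute values: [8, 12, 4, 3, 5]
||x||_1 = sum = 32.

32


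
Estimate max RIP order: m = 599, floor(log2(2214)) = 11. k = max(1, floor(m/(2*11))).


floor(log2(2214)) = 11.
2*11 = 22.
m/(2*floor(log2(n))) = 599/22 ≈ 27.2273.
floor = 27.
k = max(1, 27) = 27.

27


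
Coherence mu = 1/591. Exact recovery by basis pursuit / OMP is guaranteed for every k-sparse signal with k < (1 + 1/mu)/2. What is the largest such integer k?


1/mu = 591.
1 + 1/mu = 592.
(1 + 1/mu)/2 = 296 is an integer and the inequality is strict, so k_max = 296 - 1 = 295.

295


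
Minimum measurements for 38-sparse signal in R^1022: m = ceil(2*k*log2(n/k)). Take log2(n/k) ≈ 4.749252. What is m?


log2(n/k) = log2(1022/38) ≈ 4.749252.
2*k*log2(n/k) ≈ 2*38*4.749252 = 360.943152.
m = ceil(360.943152) = 361.

361


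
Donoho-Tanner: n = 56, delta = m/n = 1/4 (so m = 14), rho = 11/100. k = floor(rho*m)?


m = 1/4*56 = 14.
rho = 11/100.
rho*m = 11/100*14 = 1.54.
k = floor(1.54) = 1.

1


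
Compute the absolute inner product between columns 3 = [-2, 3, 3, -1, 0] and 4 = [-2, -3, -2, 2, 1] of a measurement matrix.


Inner product: -2*-2 + 3*-3 + 3*-2 + -1*2 + 0*1
Products: [4, -9, -6, -2, 0]
Sum = -13.
|dot| = 13.

13


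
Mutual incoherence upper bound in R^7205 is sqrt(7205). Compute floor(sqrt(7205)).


84^2 = 7056 <= 7205 < 7225 = 85^2, so 84 <= sqrt(7205) < 85.
floor(sqrt(7205)) = 84.

84


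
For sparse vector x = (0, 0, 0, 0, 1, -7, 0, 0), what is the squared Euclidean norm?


Non-zero entries: [(4, 1), (5, -7)]
Squares: [1, 49]
||x||_2^2 = sum = 50.

50


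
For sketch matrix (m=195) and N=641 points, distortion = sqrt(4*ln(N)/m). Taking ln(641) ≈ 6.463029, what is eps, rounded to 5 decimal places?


ln(641) ≈ 6.463029.
4*ln(N)/m ≈ 4*6.463029/195 ≈ 0.13257495.
eps = sqrt(0.13257495) ≈ 0.3641084 ≈ 0.36411.

0.36411


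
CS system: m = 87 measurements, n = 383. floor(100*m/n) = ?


100*m/n = 100*87/383 ≈ 22.7154.
floor = 22.

22


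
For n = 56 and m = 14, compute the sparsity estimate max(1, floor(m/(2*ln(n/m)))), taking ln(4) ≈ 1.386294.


n/m = 56/14 = 4.
ln(n/m) ≈ 1.386294.
2*ln(n/m) ≈ 2.772588.
m/(2*ln(n/m)) ≈ 14/2.772588 ≈ 5.0494.
floor = 5.
k_max = max(1, 5) = 5.

5


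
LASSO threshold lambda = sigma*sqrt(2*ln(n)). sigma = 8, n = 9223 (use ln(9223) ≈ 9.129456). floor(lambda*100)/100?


ln(9223) ≈ 9.129456.
2*ln(n) ≈ 18.258912.
sqrt(2*ln(n)) ≈ sqrt(18.258912) ≈ 4.273045.
lambda ≈ 8*4.273045 = 34.18436.
floor(lambda*100)/100 = 34.18.

34.18


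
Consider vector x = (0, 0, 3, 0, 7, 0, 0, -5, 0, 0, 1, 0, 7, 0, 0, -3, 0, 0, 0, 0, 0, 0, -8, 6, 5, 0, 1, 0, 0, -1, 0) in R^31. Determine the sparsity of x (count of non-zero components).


Non-zero positions: [2, 4, 7, 10, 12, 15, 22, 23, 24, 26, 29].
Sparsity = 11.

11


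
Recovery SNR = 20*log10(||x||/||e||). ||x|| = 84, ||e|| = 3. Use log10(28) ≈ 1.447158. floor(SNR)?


||x||/||e|| = 84/3 = 28.
log10(28) ≈ 1.447158.
20*log10(||x||/||e||) ≈ 20*1.447158 = 28.94316.
floor(28.94316) = 28.

28


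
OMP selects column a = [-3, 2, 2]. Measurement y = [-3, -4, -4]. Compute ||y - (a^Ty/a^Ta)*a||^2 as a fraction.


a^T a = 17.
a^T y = -7.
coeff = -7/17 = -7/17.
||r||^2 = 648/17.

648/17


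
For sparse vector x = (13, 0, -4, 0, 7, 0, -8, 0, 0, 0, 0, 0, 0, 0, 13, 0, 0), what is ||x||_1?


Non-zero entries: [(0, 13), (2, -4), (4, 7), (6, -8), (14, 13)]
Absolute values: [13, 4, 7, 8, 13]
||x||_1 = sum = 45.

45


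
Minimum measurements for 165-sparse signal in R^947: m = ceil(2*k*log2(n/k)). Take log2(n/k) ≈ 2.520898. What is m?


log2(n/k) = log2(947/165) ≈ 2.520898.
2*k*log2(n/k) ≈ 2*165*2.520898 = 831.89634.
m = ceil(831.89634) = 832.

832


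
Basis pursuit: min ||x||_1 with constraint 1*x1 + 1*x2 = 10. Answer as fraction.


Axis intercepts:
  x1 = 10, x2 = 0: L1 = 10
  x1 = 0, x2 = 10: L1 = 10
x* = (10, 0)
||x*||_1 = 10.

10


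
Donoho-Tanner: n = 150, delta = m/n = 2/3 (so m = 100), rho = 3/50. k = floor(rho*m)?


m = 2/3*150 = 100.
rho = 3/50.
rho*m = 3/50*100 = 6.
k = floor(6) = 6.

6


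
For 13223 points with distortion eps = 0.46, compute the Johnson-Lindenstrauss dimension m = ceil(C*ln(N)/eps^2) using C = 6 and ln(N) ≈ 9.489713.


ln(13223) ≈ 9.489713.
eps^2 = 0.46^2 = 0.2116.
C*ln(N)/eps^2 ≈ 6*9.489713/0.2116 ≈ 269.0845.
m = ceil(269.0845) = 270.

270


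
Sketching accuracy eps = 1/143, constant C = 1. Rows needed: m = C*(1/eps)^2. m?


1/eps = 143.
(1/eps)^2 = 20449.
m = 1*20449 = 20449.

20449


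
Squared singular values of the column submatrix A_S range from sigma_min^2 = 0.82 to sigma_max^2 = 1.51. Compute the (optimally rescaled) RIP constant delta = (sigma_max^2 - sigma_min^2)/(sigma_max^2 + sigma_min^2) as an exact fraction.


lambda_max - lambda_min = 1.51 - 0.82 = 0.69.
lambda_max + lambda_min = 1.51 + 0.82 = 2.33.
delta = 0.69/2.33 = 69/233.

69/233


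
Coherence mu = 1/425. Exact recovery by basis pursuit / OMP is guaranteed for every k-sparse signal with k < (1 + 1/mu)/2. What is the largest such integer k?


1/mu = 425.
1 + 1/mu = 426.
(1 + 1/mu)/2 = 213 is an integer and the inequality is strict, so k_max = 213 - 1 = 212.

212


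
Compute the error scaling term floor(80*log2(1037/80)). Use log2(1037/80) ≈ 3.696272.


log2(n/k) = log2(1037/80) ≈ 3.696272.
k*log2(n/k) ≈ 80*3.696272 = 295.70176.
floor(295.70176) = 295.

295


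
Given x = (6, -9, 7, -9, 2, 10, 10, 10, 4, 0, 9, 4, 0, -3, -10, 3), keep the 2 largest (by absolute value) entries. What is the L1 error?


Sorted |x_i| descending: [10, 10, 10, 10, 9, 9, 9, 7, 6, 4, 4, 3, 3, 2, 0, 0]
Keep top 2: [10, 10]
Tail entries: [10, 10, 9, 9, 9, 7, 6, 4, 4, 3, 3, 2, 0, 0]
L1 error = sum of tail = 76.

76


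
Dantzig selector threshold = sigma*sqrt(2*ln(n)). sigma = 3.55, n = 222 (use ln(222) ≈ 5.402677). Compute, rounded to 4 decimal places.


ln(222) ≈ 5.402677.
2*ln(n) ≈ 10.805354.
sqrt(2*ln(n)) ≈ sqrt(10.805354) ≈ 3.28715.
threshold ≈ 3.55*3.28715 = 11.6693825 ≈ 11.6694.

11.6694


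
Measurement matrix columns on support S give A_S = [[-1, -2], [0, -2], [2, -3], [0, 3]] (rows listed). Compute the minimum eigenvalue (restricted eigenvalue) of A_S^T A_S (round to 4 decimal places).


A_S^T A_S = [[5, -4], [-4, 26]].
trace = 31.
det = 114.
disc = trace^2 - 4*det = 961 - 4*114 = 505.
sqrt(505) ≈ 22.472205.
lam_min = (31 - sqrt(505))/2 ≈ (31 - 22.472205)/2 = 4.2638975 ≈ 4.2639.

4.2639


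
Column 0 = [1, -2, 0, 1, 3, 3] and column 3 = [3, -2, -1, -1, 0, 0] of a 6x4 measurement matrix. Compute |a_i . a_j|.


Inner product: 1*3 + -2*-2 + 0*-1 + 1*-1 + 3*0 + 3*0
Products: [3, 4, 0, -1, 0, 0]
Sum = 6.
|dot| = 6.

6


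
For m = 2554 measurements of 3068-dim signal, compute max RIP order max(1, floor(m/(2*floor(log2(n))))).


floor(log2(3068)) = 11.
2*11 = 22.
m/(2*floor(log2(n))) = 2554/22 ≈ 116.0909.
floor = 116.
k = max(1, 116) = 116.

116


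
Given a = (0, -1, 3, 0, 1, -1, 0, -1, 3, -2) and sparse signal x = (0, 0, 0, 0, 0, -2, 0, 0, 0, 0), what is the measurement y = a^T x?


Non-zero terms: ['-1*-2']
Products: [2]
y = sum = 2.

2


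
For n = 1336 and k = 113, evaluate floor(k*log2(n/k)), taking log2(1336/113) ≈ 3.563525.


log2(n/k) = log2(1336/113) ≈ 3.563525.
k*log2(n/k) ≈ 113*3.563525 = 402.678325.
floor(402.678325) = 402.

402


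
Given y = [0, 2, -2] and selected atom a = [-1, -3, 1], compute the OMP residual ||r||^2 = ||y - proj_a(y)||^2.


a^T a = 11.
a^T y = -8.
coeff = -8/11 = -8/11.
||r||^2 = 24/11.

24/11


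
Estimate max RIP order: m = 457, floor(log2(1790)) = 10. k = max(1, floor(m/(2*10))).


floor(log2(1790)) = 10.
2*10 = 20.
m/(2*floor(log2(n))) = 457/20 ≈ 22.85.
floor = 22.
k = max(1, 22) = 22.

22


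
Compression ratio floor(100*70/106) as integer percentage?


100*m/n = 100*70/106 ≈ 66.0377.
floor = 66.

66


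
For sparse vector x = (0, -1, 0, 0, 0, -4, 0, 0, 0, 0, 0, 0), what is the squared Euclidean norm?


Non-zero entries: [(1, -1), (5, -4)]
Squares: [1, 16]
||x||_2^2 = sum = 17.

17


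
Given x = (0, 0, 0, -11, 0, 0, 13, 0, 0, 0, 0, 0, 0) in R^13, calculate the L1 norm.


Non-zero entries: [(3, -11), (6, 13)]
Absolute values: [11, 13]
||x||_1 = sum = 24.

24


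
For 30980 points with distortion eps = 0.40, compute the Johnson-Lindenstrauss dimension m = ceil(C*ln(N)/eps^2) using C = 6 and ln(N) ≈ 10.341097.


ln(30980) ≈ 10.341097.
eps^2 = 0.40^2 = 0.16.
C*ln(N)/eps^2 ≈ 6*10.341097/0.16 ≈ 387.7911.
m = ceil(387.7911) = 388.

388


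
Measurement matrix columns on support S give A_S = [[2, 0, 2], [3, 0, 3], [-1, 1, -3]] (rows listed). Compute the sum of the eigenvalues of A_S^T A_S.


Sum of eigenvalues of A_S^T A_S = trace(A_S^T A_S) = sum of squared column norms of A_S.
A_S^T A_S diagonal: [14, 1, 22].
trace = 14 + 1 + 22 = 37.

37


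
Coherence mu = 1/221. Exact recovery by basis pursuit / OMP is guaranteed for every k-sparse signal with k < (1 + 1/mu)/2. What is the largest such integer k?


1/mu = 221.
1 + 1/mu = 222.
(1 + 1/mu)/2 = 111 is an integer and the inequality is strict, so k_max = 111 - 1 = 110.

110


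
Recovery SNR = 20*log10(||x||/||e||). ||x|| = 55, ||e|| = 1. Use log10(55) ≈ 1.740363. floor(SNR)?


||x||/||e|| = 55/1 = 55.
log10(55) ≈ 1.740363.
20*log10(||x||/||e||) ≈ 20*1.740363 = 34.80726.
floor(34.80726) = 34.

34


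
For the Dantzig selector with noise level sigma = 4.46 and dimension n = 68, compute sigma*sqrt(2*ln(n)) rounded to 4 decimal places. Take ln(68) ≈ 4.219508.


ln(68) ≈ 4.219508.
2*ln(n) ≈ 8.439016.
sqrt(2*ln(n)) ≈ sqrt(8.439016) ≈ 2.904998.
threshold ≈ 4.46*2.904998 = 12.95629108 ≈ 12.9563.

12.9563


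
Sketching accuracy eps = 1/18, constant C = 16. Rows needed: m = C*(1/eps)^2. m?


1/eps = 18.
(1/eps)^2 = 324.
m = 16*324 = 5184.

5184


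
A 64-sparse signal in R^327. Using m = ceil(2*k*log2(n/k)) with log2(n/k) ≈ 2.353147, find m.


log2(n/k) = log2(327/64) ≈ 2.353147.
2*k*log2(n/k) ≈ 2*64*2.353147 = 301.202816.
m = ceil(301.202816) = 302.

302


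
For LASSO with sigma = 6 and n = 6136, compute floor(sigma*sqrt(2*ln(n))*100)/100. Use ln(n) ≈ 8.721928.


ln(6136) ≈ 8.721928.
2*ln(n) ≈ 17.443856.
sqrt(2*ln(n)) ≈ sqrt(17.443856) ≈ 4.176584.
lambda ≈ 6*4.176584 = 25.059504.
floor(lambda*100)/100 = 25.05.

25.05


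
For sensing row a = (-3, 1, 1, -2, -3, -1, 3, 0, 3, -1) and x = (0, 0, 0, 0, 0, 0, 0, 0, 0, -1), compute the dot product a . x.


Non-zero terms: ['-1*-1']
Products: [1]
y = sum = 1.

1


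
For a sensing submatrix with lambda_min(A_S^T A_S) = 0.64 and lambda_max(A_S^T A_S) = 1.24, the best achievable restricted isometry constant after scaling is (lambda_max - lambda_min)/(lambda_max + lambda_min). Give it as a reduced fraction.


lambda_max - lambda_min = 1.24 - 0.64 = 0.60.
lambda_max + lambda_min = 1.24 + 0.64 = 1.88.
delta = 0.60/1.88 = 60/188 = 15/47.

15/47


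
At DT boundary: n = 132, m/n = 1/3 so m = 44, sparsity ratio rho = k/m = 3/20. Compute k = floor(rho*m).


m = 1/3*132 = 44.
rho = 3/20.
rho*m = 3/20*44 = 6.6.
k = floor(6.6) = 6.

6


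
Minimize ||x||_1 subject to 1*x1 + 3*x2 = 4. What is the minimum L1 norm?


Axis intercepts:
  x1 = 4, x2 = 0: L1 = 4
  x1 = 0, x2 = 4/3: L1 = 4/3
x* = (0, 4/3)
||x*||_1 = 4/3.

4/3


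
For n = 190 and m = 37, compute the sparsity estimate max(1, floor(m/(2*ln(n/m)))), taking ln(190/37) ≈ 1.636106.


n/m = 190/37.
ln(n/m) ≈ 1.636106.
2*ln(n/m) ≈ 3.272212.
m/(2*ln(n/m)) ≈ 37/3.272212 ≈ 11.3073.
floor = 11.
k_max = max(1, 11) = 11.

11


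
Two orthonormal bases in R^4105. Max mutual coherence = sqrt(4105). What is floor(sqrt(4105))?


64^2 = 4096 <= 4105 < 4225 = 65^2, so 64 <= sqrt(4105) < 65.
floor(sqrt(4105)) = 64.

64


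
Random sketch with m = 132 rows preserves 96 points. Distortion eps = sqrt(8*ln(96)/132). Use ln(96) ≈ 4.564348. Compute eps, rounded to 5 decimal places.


ln(96) ≈ 4.564348.
8*ln(N)/m ≈ 8*4.564348/132 ≈ 0.27662715.
eps = sqrt(0.27662715) ≈ 0.5259536 ≈ 0.52595.

0.52595


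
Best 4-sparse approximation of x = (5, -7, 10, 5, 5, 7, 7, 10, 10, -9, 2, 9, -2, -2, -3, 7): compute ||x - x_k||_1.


Sorted |x_i| descending: [10, 10, 10, 9, 9, 7, 7, 7, 7, 5, 5, 5, 3, 2, 2, 2]
Keep top 4: [10, 10, 10, 9]
Tail entries: [9, 7, 7, 7, 7, 5, 5, 5, 3, 2, 2, 2]
L1 error = sum of tail = 61.

61


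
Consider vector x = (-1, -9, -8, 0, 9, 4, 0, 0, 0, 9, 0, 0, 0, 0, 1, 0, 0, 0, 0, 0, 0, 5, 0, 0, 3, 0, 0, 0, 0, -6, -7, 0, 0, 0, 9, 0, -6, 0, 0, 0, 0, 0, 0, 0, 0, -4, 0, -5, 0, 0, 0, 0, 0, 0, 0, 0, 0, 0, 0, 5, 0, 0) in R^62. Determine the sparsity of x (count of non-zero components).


Non-zero positions: [0, 1, 2, 4, 5, 9, 14, 21, 24, 29, 30, 34, 36, 45, 47, 59].
Sparsity = 16.

16


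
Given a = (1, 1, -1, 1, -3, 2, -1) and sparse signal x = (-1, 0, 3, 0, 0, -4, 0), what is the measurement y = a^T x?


Non-zero terms: ['1*-1', '-1*3', '2*-4']
Products: [-1, -3, -8]
y = sum = -12.

-12


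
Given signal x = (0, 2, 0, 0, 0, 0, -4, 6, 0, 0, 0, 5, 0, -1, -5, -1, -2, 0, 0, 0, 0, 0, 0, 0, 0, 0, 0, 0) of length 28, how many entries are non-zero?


Non-zero positions: [1, 6, 7, 11, 13, 14, 15, 16].
Sparsity = 8.

8


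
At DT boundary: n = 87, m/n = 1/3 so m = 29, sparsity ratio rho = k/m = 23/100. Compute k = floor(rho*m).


m = 1/3*87 = 29.
rho = 23/100.
rho*m = 23/100*29 = 6.67.
k = floor(6.67) = 6.

6


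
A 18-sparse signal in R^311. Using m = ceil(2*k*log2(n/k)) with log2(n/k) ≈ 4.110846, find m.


log2(n/k) = log2(311/18) ≈ 4.110846.
2*k*log2(n/k) ≈ 2*18*4.110846 = 147.990456.
m = ceil(147.990456) = 148.

148


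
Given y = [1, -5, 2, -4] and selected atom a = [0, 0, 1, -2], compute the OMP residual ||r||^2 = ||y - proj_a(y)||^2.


a^T a = 5.
a^T y = 10.
coeff = 10/5 = 2.
||r||^2 = 26.

26


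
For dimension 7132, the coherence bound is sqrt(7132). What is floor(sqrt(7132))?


84^2 = 7056 <= 7132 < 7225 = 85^2, so 84 <= sqrt(7132) < 85.
floor(sqrt(7132)) = 84.

84


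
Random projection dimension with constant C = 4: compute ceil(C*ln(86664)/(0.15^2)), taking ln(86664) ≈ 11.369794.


ln(86664) ≈ 11.369794.
eps^2 = 0.15^2 = 0.0225.
C*ln(N)/eps^2 ≈ 4*11.369794/0.0225 ≈ 2021.2967.
m = ceil(2021.2967) = 2022.

2022


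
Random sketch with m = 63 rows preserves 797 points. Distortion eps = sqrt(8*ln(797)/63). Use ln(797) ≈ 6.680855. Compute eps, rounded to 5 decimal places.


ln(797) ≈ 6.680855.
8*ln(N)/m ≈ 8*6.680855/63 ≈ 0.84836254.
eps = sqrt(0.84836254) ≈ 0.921066 ≈ 0.92107.

0.92107


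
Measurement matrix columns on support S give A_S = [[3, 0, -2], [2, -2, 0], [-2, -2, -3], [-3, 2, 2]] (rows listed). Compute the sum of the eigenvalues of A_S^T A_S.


Sum of eigenvalues of A_S^T A_S = trace(A_S^T A_S) = sum of squared column norms of A_S.
A_S^T A_S diagonal: [26, 12, 17].
trace = 26 + 12 + 17 = 55.

55


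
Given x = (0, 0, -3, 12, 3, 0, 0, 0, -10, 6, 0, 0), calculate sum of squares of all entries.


Non-zero entries: [(2, -3), (3, 12), (4, 3), (8, -10), (9, 6)]
Squares: [9, 144, 9, 100, 36]
||x||_2^2 = sum = 298.

298


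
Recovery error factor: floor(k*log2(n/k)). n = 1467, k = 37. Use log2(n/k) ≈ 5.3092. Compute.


log2(n/k) = log2(1467/37) ≈ 5.3092.
k*log2(n/k) ≈ 37*5.3092 = 196.4404.
floor(196.4404) = 196.

196


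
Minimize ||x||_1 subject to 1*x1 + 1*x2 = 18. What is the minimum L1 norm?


Axis intercepts:
  x1 = 18, x2 = 0: L1 = 18
  x1 = 0, x2 = 18: L1 = 18
x* = (18, 0)
||x*||_1 = 18.

18


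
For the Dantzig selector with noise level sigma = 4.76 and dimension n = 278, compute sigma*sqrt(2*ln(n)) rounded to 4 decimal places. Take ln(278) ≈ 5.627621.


ln(278) ≈ 5.627621.
2*ln(n) ≈ 11.255242.
sqrt(2*ln(n)) ≈ sqrt(11.255242) ≈ 3.354883.
threshold ≈ 4.76*3.354883 = 15.96924308 ≈ 15.9692.

15.9692


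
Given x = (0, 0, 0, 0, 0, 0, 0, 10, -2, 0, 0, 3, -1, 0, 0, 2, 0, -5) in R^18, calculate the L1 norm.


Non-zero entries: [(7, 10), (8, -2), (11, 3), (12, -1), (15, 2), (17, -5)]
Absolute values: [10, 2, 3, 1, 2, 5]
||x||_1 = sum = 23.

23


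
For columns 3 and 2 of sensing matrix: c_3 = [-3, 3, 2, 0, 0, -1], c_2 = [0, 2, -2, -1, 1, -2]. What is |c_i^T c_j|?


Inner product: -3*0 + 3*2 + 2*-2 + 0*-1 + 0*1 + -1*-2
Products: [0, 6, -4, 0, 0, 2]
Sum = 4.
|dot| = 4.

4


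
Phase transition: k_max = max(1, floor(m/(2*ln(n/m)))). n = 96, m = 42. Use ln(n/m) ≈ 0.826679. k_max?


n/m = 96/42 = 16/7.
ln(n/m) ≈ 0.826679.
2*ln(n/m) ≈ 1.653358.
m/(2*ln(n/m)) ≈ 42/1.653358 ≈ 25.4028.
floor = 25.
k_max = max(1, 25) = 25.

25


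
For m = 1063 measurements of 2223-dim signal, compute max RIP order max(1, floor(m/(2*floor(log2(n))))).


floor(log2(2223)) = 11.
2*11 = 22.
m/(2*floor(log2(n))) = 1063/22 ≈ 48.3182.
floor = 48.
k = max(1, 48) = 48.

48


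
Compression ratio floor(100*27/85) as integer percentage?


100*m/n = 100*27/85 ≈ 31.7647.
floor = 31.

31


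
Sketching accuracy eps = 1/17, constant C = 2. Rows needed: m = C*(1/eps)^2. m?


1/eps = 17.
(1/eps)^2 = 289.
m = 2*289 = 578.

578


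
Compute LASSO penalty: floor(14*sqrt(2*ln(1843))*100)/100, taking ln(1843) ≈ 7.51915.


ln(1843) ≈ 7.51915.
2*ln(n) ≈ 15.0383.
sqrt(2*ln(n)) ≈ sqrt(15.0383) ≈ 3.877925.
lambda ≈ 14*3.877925 = 54.29095.
floor(lambda*100)/100 = 54.29.

54.29


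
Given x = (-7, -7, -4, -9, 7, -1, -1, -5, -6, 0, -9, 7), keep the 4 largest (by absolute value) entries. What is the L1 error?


Sorted |x_i| descending: [9, 9, 7, 7, 7, 7, 6, 5, 4, 1, 1, 0]
Keep top 4: [9, 9, 7, 7]
Tail entries: [7, 7, 6, 5, 4, 1, 1, 0]
L1 error = sum of tail = 31.

31


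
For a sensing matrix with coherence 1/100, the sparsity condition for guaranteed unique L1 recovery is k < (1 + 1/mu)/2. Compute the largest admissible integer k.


1/mu = 100.
1 + 1/mu = 101.
(1 + 1/mu)/2 = 50.5 is not an integer, so k_max = floor(50.5) = 50.

50


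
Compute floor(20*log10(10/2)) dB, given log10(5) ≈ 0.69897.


||x||/||e|| = 10/2 = 5.
log10(5) ≈ 0.69897.
20*log10(||x||/||e||) ≈ 20*0.69897 = 13.9794.
floor(13.9794) = 13.

13


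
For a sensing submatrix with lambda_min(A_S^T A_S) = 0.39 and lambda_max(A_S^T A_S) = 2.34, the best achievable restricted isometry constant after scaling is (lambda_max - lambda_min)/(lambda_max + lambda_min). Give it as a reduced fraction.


lambda_max - lambda_min = 2.34 - 0.39 = 1.95.
lambda_max + lambda_min = 2.34 + 0.39 = 2.73.
delta = 1.95/2.73 = 195/273 = 5/7.

5/7


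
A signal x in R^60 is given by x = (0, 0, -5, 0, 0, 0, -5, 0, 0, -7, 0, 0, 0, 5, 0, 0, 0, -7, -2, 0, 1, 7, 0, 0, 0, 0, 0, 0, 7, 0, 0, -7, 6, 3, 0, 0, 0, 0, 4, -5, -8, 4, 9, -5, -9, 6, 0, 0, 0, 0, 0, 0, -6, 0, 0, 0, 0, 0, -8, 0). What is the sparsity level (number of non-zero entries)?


Non-zero positions: [2, 6, 9, 13, 17, 18, 20, 21, 28, 31, 32, 33, 38, 39, 40, 41, 42, 43, 44, 45, 52, 58].
Sparsity = 22.

22


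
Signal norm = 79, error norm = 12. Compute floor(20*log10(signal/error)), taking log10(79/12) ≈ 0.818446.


||x||/||e|| = 79/12.
log10(79/12) ≈ 0.818446.
20*log10(||x||/||e||) ≈ 20*0.818446 = 16.36892.
floor(16.36892) = 16.

16


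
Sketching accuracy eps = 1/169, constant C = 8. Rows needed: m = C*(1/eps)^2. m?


1/eps = 169.
(1/eps)^2 = 28561.
m = 8*28561 = 228488.

228488


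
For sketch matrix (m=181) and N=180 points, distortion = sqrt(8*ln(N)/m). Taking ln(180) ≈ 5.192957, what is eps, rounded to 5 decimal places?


ln(180) ≈ 5.192957.
8*ln(N)/m ≈ 8*5.192957/181 ≈ 0.22952296.
eps = sqrt(0.22952296) ≈ 0.4790855 ≈ 0.47909.

0.47909


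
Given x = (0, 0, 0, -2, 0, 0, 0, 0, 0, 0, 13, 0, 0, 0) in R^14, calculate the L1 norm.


Non-zero entries: [(3, -2), (10, 13)]
Absolute values: [2, 13]
||x||_1 = sum = 15.

15


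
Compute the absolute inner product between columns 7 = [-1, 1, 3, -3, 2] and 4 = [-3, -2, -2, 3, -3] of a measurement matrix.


Inner product: -1*-3 + 1*-2 + 3*-2 + -3*3 + 2*-3
Products: [3, -2, -6, -9, -6]
Sum = -20.
|dot| = 20.

20


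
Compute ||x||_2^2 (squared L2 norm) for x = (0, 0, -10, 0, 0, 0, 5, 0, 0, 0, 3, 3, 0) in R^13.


Non-zero entries: [(2, -10), (6, 5), (10, 3), (11, 3)]
Squares: [100, 25, 9, 9]
||x||_2^2 = sum = 143.

143


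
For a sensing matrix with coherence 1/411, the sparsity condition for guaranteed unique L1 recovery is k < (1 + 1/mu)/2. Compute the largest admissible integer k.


1/mu = 411.
1 + 1/mu = 412.
(1 + 1/mu)/2 = 206 is an integer and the inequality is strict, so k_max = 206 - 1 = 205.

205


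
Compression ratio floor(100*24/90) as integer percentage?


100*m/n = 100*24/90 ≈ 26.6667.
floor = 26.

26


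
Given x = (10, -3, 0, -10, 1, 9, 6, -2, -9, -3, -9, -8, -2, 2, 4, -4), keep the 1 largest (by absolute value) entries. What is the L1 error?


Sorted |x_i| descending: [10, 10, 9, 9, 9, 8, 6, 4, 4, 3, 3, 2, 2, 2, 1, 0]
Keep top 1: [10]
Tail entries: [10, 9, 9, 9, 8, 6, 4, 4, 3, 3, 2, 2, 2, 1, 0]
L1 error = sum of tail = 72.

72


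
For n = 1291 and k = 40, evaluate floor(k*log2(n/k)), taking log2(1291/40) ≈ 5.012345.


log2(n/k) = log2(1291/40) ≈ 5.012345.
k*log2(n/k) ≈ 40*5.012345 = 200.4938.
floor(200.4938) = 200.

200


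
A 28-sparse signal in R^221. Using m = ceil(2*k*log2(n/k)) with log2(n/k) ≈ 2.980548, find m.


log2(n/k) = log2(221/28) ≈ 2.980548.
2*k*log2(n/k) ≈ 2*28*2.980548 = 166.910688.
m = ceil(166.910688) = 167.

167


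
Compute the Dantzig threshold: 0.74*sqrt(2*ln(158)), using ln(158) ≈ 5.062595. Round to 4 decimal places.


ln(158) ≈ 5.062595.
2*ln(n) ≈ 10.12519.
sqrt(2*ln(n)) ≈ sqrt(10.12519) ≈ 3.18201.
threshold ≈ 0.74*3.18201 = 2.3546874 ≈ 2.3547.

2.3547


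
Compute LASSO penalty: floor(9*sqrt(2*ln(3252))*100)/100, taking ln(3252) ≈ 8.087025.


ln(3252) ≈ 8.087025.
2*ln(n) ≈ 16.17405.
sqrt(2*ln(n)) ≈ sqrt(16.17405) ≈ 4.021697.
lambda ≈ 9*4.021697 = 36.195273.
floor(lambda*100)/100 = 36.19.

36.19


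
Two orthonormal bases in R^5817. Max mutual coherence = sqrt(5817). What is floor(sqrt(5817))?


76^2 = 5776 <= 5817 < 5929 = 77^2, so 76 <= sqrt(5817) < 77.
floor(sqrt(5817)) = 76.

76


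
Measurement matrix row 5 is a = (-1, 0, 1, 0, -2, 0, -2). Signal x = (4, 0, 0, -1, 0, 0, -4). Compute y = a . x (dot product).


Non-zero terms: ['-1*4', '0*-1', '-2*-4']
Products: [-4, 0, 8]
y = sum = 4.

4


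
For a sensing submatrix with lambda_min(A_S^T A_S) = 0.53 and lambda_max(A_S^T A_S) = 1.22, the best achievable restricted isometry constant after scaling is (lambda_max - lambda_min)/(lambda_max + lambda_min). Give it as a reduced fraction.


lambda_max - lambda_min = 1.22 - 0.53 = 0.69.
lambda_max + lambda_min = 1.22 + 0.53 = 1.75.
delta = 0.69/1.75 = 69/175.

69/175


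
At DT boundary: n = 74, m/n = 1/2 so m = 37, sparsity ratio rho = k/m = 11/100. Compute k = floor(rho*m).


m = 1/2*74 = 37.
rho = 11/100.
rho*m = 11/100*37 = 4.07.
k = floor(4.07) = 4.

4


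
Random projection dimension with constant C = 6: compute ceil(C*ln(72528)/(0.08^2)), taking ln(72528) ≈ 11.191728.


ln(72528) ≈ 11.191728.
eps^2 = 0.08^2 = 0.0064.
C*ln(N)/eps^2 ≈ 6*11.191728/0.0064 ≈ 10492.245.
m = ceil(10492.245) = 10493.

10493


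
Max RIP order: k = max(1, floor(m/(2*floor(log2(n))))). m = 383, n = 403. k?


floor(log2(403)) = 8.
2*8 = 16.
m/(2*floor(log2(n))) = 383/16 ≈ 23.9375.
floor = 23.
k = max(1, 23) = 23.

23
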